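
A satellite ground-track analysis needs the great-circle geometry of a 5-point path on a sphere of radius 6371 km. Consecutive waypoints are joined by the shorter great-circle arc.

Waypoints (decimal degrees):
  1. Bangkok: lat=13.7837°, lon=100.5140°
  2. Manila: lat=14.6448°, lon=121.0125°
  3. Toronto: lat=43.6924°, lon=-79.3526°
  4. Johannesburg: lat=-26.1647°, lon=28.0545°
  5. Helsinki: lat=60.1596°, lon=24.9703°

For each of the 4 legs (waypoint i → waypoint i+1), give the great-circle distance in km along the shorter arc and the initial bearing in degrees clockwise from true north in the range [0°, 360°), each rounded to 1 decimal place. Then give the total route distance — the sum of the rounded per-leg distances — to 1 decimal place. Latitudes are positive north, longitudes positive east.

Leg 1: dist=2210.9 km, bearing=85.0°
Leg 2: dist=13205.9 km, bearing=16.7°
Leg 3: dist=13334.2 km, bearing=98.9°
Leg 4: dist=9603.0 km, bearing=358.5°
Total: 38354.0 km

Leg 1: φ1=0.2405709, φ2=0.2556000, Δφ=0.0150290, Δλ=0.3577663 rad; a=sin²(Δφ/2)+cosφ1·cosφ2·sin²(Δλ/2)=0.0298051315; c=2·atan2(√a, √(1-a))=0.347021878; dist=6371·c=2210.876 ≈ 2210.9 km; running total=2210.9 km
Leg 1 bearing: y=sinΔλ·cosφ2=0.33880604, x=cosφ1·sinφ2-sinφ1·cosφ2·cosΔλ=0.02962446; θ=atan2(y, x)=85.0029° ≈ 85.0°
Leg 2: φ1=0.2556000, φ2=0.7625762, Δφ=0.5069763, Δλ=-3.4970307 rad; a=sin²(Δφ/2)+cosφ1·cosφ2·sin²(Δλ/2)=0.7405960233; c=2·atan2(√a, √(1-a))=2.072810361; dist=6371·c=13205.875 ≈ 13205.9 km; running total=15416.8 km
Leg 2 bearing: y=sinΔλ·cosφ2=0.25162523, x=cosφ1·sinφ2-sinφ1·cosφ2·cosΔλ=0.83972553; θ=atan2(y, x)=16.6809° ≈ 16.7°
Leg 3: φ1=0.7625762, φ2=-0.4566602, Δφ=-1.2192364, Δλ=1.8746075 rad; a=sin²(Δφ/2)+cosφ1·cosφ2·sin²(Δλ/2)=0.7493743668; c=2·atan2(√a, √(1-a))=2.092950866; dist=6371·c=13334.190 ≈ 13334.2 km; running total=28751.0 km
Leg 3 bearing: y=sinΔλ·cosφ2=0.85642626, x=cosφ1·sinφ2-sinφ1·cosφ2·cosΔλ=-0.13335579; θ=atan2(y, x)=98.8506° ≈ 98.9°
Leg 4: φ1=-0.4566602, φ2=1.0499831, Δφ=1.5066433, Δλ=-0.0538294 rad; a=sin²(Δφ/2)+cosφ1·cosφ2·sin²(Δλ/2)=0.4682689029; c=2·atan2(√a, √(1-a))=1.507291457; dist=6371·c=9602.954 ≈ 9603.0 km; running total=38354.0 km
Leg 4 bearing: y=sinΔλ·cosφ2=-0.02677183, x=cosφ1·sinφ2-sinφ1·cosφ2·cosΔλ=0.99762509; θ=atan2(y, x)=-1.5372° <0 so +360° → 358.4628° ≈ 358.5°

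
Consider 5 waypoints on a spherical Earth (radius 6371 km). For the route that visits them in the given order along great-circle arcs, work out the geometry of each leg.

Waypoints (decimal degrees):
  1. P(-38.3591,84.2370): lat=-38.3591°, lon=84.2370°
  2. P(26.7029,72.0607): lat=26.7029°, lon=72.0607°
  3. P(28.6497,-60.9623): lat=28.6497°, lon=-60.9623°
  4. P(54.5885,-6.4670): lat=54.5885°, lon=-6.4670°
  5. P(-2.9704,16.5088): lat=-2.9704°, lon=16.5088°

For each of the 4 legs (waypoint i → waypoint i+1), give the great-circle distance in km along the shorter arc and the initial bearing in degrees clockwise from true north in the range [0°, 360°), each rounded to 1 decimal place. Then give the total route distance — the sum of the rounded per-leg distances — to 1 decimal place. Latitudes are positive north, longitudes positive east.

Leg 1: φ1=-0.6694926, φ2=0.4660535, Δφ=1.1355461, Δλ=-0.2125165 rad; a=sin²(Δφ/2)+cosφ1·cosφ2·sin²(Δλ/2)=0.2970609318; c=2·atan2(√a, √(1-a))=1.152856863; dist=6371·c=7344.851 ≈ 7344.9 km; running total=7344.9 km
Leg 1 bearing: y=sinΔλ·cosφ2=-0.18842552, x=cosφ1·sinφ2-sinφ1·cosφ2·cosΔλ=0.89429232; θ=atan2(y, x)=-11.8981° <0 so +360° → 348.1019° ≈ 348.1°
Leg 2: φ1=0.4660535, φ2=0.5000316, Δφ=0.0339781, Δλ=-2.3216893 rad; a=sin²(Δφ/2)+cosφ1·cosφ2·sin²(Δλ/2)=0.6597248647; c=2·atan2(√a, √(1-a))=1.895945060; dist=6371·c=12079.066 ≈ 12079.1 km; running total=19424.0 km
Leg 2 bearing: y=sinΔλ·cosφ2=-0.64157187, x=cosφ1·sinφ2-sinφ1·cosφ2·cosΔλ=0.69737895; θ=atan2(y, x)=-42.6133° <0 so +360° → 317.3867° ≈ 317.4°
Leg 3: φ1=0.5000316, φ2=0.9527491, Δφ=0.4527175, Δλ=0.9511224 rad; a=sin²(Δφ/2)+cosφ1·cosφ2·sin²(Δλ/2)=0.1569587936; c=2·atan2(√a, √(1-a))=0.814705866; dist=6371·c=5190.491 ≈ 5190.5 km; running total=24614.5 km
Leg 3 bearing: y=sinΔλ·cosφ2=0.47170737, x=cosφ1·sinφ2-sinφ1·cosφ2·cosΔλ=0.55388002; θ=atan2(y, x)=40.4191° ≈ 40.4°
Leg 4: φ1=0.9527491, φ2=-0.0518433, Δφ=-1.0045923, Δλ=0.4010034 rad; a=sin²(Δφ/2)+cosφ1·cosφ2·sin²(Δλ/2)=0.2547366938; c=2·atan2(√a, √(1-a))=1.058102366; dist=6371·c=6741.170 ≈ 6741.2 km; running total=31355.7 km
Leg 4 bearing: y=sinΔλ·cosφ2=0.38981785, x=cosφ1·sinφ2-sinφ1·cosφ2·cosΔλ=-0.77937519; θ=atan2(y, x)=153.4273° ≈ 153.4°

Leg 1: dist=7344.9 km, bearing=348.1°
Leg 2: dist=12079.1 km, bearing=317.4°
Leg 3: dist=5190.5 km, bearing=40.4°
Leg 4: dist=6741.2 km, bearing=153.4°
Total: 31355.7 km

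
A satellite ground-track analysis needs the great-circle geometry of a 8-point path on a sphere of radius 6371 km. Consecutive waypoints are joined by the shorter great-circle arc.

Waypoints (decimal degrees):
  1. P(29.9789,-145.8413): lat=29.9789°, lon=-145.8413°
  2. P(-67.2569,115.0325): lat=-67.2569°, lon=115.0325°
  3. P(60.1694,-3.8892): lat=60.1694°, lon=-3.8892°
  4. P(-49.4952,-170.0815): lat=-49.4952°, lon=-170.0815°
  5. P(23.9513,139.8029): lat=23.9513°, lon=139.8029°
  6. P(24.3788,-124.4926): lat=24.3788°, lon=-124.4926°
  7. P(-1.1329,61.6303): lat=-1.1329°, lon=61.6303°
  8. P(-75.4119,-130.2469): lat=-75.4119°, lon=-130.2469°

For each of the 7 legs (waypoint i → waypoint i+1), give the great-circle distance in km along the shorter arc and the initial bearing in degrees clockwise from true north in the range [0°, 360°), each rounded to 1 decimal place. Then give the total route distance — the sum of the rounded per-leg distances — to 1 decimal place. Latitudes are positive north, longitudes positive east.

Leg 1: φ1=0.5232305, φ2=-1.1738543, Δφ=-1.6970849, Δλ=4.5531067 rad; a=sin²(Δφ/2)+cosφ1·cosφ2·sin²(Δλ/2)=0.7569721127; c=2·atan2(√a, √(1-a))=2.110572762; dist=6371·c=13446.459 ≈ 13446.5 km; running total=13446.5 km
Leg 1 bearing: y=sinΔλ·cosφ2=-0.38170608, x=cosφ1·sinφ2-sinφ1·cosφ2·cosΔλ=-0.76821989; θ=atan2(y, x)=-153.5786° <0 so +360° → 206.4214° ≈ 206.4°
Leg 2: φ1=-1.1738543, φ2=1.0501541, Δφ=2.2240085, Δλ=-2.0755752 rad; a=sin²(Δφ/2)+cosφ1·cosφ2·sin²(Δλ/2)=0.9465265363; c=2·atan2(√a, √(1-a))=2.674881801; dist=6371·c=17041.672 ≈ 17041.7 km; running total=30488.2 km
Leg 2 bearing: y=sinΔλ·cosφ2=-0.43539766, x=cosφ1·sinφ2-sinφ1·cosφ2·cosΔλ=0.11351248; θ=atan2(y, x)=-75.3877° <0 so +360° → 284.6123° ≈ 284.6°
Leg 3: φ1=1.0501541, φ2=-0.8638542, Δφ=-1.9140083, Δλ=-2.9006028 rad; a=sin²(Δφ/2)+cosφ1·cosφ2·sin²(Δλ/2)=0.9866798379; c=2·atan2(√a, √(1-a))=2.910251104; dist=6371·c=18541.210 ≈ 18541.2 km; running total=49029.4 km
Leg 3 bearing: y=sinΔλ·cosφ2=-0.15501505, x=cosφ1·sinφ2-sinφ1·cosφ2·cosΔλ=0.16894163; θ=atan2(y, x)=-42.5384° <0 so +360° → 317.4616° ≈ 317.5°
Leg 4: φ1=-0.8638542, φ2=0.4180290, Δφ=1.2818832, Δλ=5.4085031 rad; a=sin²(Δφ/2)+cosφ1·cosφ2·sin²(Δλ/2)=0.4640214132; c=2·atan2(√a, √(1-a))=1.498776911; dist=6371·c=9548.708 ≈ 9548.7 km; running total=58578.1 km
Leg 4 bearing: y=sinΔλ·cosφ2=-0.70126479, x=cosφ1·sinφ2-sinφ1·cosφ2·cosΔλ=0.70926008; θ=atan2(y, x)=-44.6752° <0 so +360° → 315.3248° ≈ 315.3°
Leg 5: φ1=0.4180290, φ2=0.4254903, Δφ=0.0074613, Δλ=-4.6128267 rad; a=sin²(Δφ/2)+cosφ1·cosφ2·sin²(Δλ/2)=0.4575861235; c=2·atan2(√a, √(1-a))=1.485866510; dist=6371·c=9466.456 ≈ 9466.5 km; running total=68044.6 km
Leg 5 bearing: y=sinΔλ·cosφ2=0.90632578, x=cosφ1·sinφ2-sinφ1·cosφ2·cosΔλ=0.41397807; θ=atan2(y, x)=65.4507° ≈ 65.5°
Leg 6: φ1=0.4254903, φ2=-0.0197728, Δφ=-0.4452632, Δλ=3.2484574 rad; a=sin²(Δφ/2)+cosφ1·cosφ2·sin²(Δλ/2)=0.9568122534; c=2·atan2(√a, √(1-a))=2.722908025; dist=6371·c=17347.647 ≈ 17347.6 km; running total=85392.2 km
Leg 6 bearing: y=sinΔλ·cosφ2=-0.10664063, x=cosφ1·sinφ2-sinφ1·cosφ2·cosΔλ=0.39232389; θ=atan2(y, x)=-15.2066° <0 so +360° → 344.7934° ≈ 344.8°
Leg 7: φ1=-0.0197728, φ2=-1.3161860, Δφ=-1.2964131, Δλ=-3.3488889 rad; a=sin²(Δφ/2)+cosφ1·cosφ2·sin²(Δλ/2)=0.6136468921; c=2·atan2(√a, √(1-a))=1.800094153; dist=6371·c=11468.400 ≈ 11468.4 km; running total=96860.6 km
Leg 7 bearing: y=sinΔλ·cosφ2=0.05183823, x=cosφ1·sinφ2-sinφ1·cosφ2·cosΔλ=-0.97244554; θ=atan2(y, x)=176.9486° ≈ 176.9°

Leg 1: dist=13446.5 km, bearing=206.4°
Leg 2: dist=17041.7 km, bearing=284.6°
Leg 3: dist=18541.2 km, bearing=317.5°
Leg 4: dist=9548.7 km, bearing=315.3°
Leg 5: dist=9466.5 km, bearing=65.5°
Leg 6: dist=17347.6 km, bearing=344.8°
Leg 7: dist=11468.4 km, bearing=176.9°
Total: 96860.6 km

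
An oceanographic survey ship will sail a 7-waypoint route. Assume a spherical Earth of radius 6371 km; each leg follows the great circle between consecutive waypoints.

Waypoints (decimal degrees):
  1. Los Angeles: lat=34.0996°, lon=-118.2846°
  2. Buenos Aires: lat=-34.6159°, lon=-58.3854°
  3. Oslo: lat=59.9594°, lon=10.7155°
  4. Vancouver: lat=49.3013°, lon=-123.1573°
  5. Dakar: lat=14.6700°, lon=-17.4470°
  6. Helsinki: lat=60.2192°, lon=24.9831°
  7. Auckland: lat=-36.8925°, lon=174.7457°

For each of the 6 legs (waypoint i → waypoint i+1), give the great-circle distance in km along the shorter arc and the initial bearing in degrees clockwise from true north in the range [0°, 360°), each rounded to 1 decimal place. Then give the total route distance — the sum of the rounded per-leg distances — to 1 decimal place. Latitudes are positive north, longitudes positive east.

Leg 1: dist=9859.1 km, bearing=134.6°
Leg 2: dist=12250.3 km, bearing=29.9°
Leg 3: dist=7175.2 km, bearing=328.6°
Leg 4: dist=9872.5 km, bearing=68.7°
Leg 5: dist=6108.9 km, bearing=24.2°
Leg 6: dist=16656.3 km, bearing=53.2°
Total: 61922.3 km

Leg 1: φ1=0.5951503, φ2=-0.6041614, Δφ=-1.1993117, Δλ=1.0454383 rad; a=sin²(Δφ/2)+cosφ1·cosφ2·sin²(Δλ/2)=0.4883513520; c=2·atan2(√a, √(1-a))=1.547496923; dist=6371·c=9859.103 ≈ 9859.1 km; running total=9859.1 km
Leg 1 bearing: y=sinΔλ·cosφ2=0.71199548, x=cosφ1·sinφ2-sinφ1·cosφ2·cosΔλ=-0.70179746; θ=atan2(y, x)=134.5867° ≈ 134.6°
Leg 2: φ1=-0.6041614, φ2=1.0464889, Δφ=1.6506504, Δλ=1.2060382 rad; a=sin²(Δφ/2)+cosφ1·cosφ2·sin²(Δλ/2)=0.6723977699; c=2·atan2(√a, √(1-a))=1.922817286; dist=6371·c=12250.269 ≈ 12250.3 km; running total=22109.4 km
Leg 2 bearing: y=sinΔλ·cosφ2=0.46767822, x=cosφ1·sinφ2-sinφ1·cosφ2·cosΔλ=0.81387537; θ=atan2(y, x)=29.8830° ≈ 29.9°
Leg 3: φ1=1.0464889, φ2=0.8604700, Δφ=-0.1860189, Δλ=-2.3365211 rad; a=sin²(Δφ/2)+cosφ1·cosφ2·sin²(Δλ/2)=0.2849676228; c=2·atan2(√a, √(1-a))=1.126231825; dist=6371·c=7175.223 ≈ 7175.2 km; running total=29284.6 km
Leg 3 bearing: y=sinΔλ·cosφ2=-0.47007243, x=cosφ1·sinφ2-sinφ1·cosφ2·cosΔλ=0.77076340; θ=atan2(y, x)=-31.3781° <0 so +360° → 328.6219° ≈ 328.6°
Leg 4: φ1=0.8604700, φ2=0.2560398, Δφ=-0.6044302, Δλ=1.8449928 rad; a=sin²(Δφ/2)+cosφ1·cosφ2·sin²(Δλ/2)=0.4894039847; c=2·atan2(√a, √(1-a))=1.549602710; dist=6371·c=9872.519 ≈ 9872.5 km; running total=39157.1 km
Leg 4 bearing: y=sinΔλ·cosφ2=0.93126139, x=cosφ1·sinφ2-sinφ1·cosφ2·cosΔλ=0.36373496; θ=atan2(y, x)=68.6652° ≈ 68.7°
Leg 5: φ1=0.2560398, φ2=1.0510233, Δφ=0.7949835, Δλ=0.7405449 rad; a=sin²(Δφ/2)+cosφ1·cosφ2·sin²(Δλ/2)=0.2127718558; c=2·atan2(√a, √(1-a))=0.958856583; dist=6371·c=6108.875 ≈ 6108.9 km; running total=45266.0 km
Leg 5 bearing: y=sinΔλ·cosφ2=0.33510727, x=cosφ1·sinφ2-sinφ1·cosφ2·cosΔλ=0.74679521; θ=atan2(y, x)=24.1671° ≈ 24.2°
Leg 6: φ1=1.0510233, φ2=-0.6438956, Δφ=-1.6949189, Δλ=2.6138505 rad; a=sin²(Δφ/2)+cosφ1·cosφ2·sin²(Δλ/2)=0.9321087399; c=2·atan2(√a, √(1-a))=2.614389274; dist=6371·c=16656.274 ≈ 16656.3 km; running total=61922.3 km
Leg 6 bearing: y=sinΔλ·cosφ2=0.40274797, x=cosφ1·sinφ2-sinφ1·cosφ2·cosΔλ=0.30153311; θ=atan2(y, x)=53.1782° ≈ 53.2°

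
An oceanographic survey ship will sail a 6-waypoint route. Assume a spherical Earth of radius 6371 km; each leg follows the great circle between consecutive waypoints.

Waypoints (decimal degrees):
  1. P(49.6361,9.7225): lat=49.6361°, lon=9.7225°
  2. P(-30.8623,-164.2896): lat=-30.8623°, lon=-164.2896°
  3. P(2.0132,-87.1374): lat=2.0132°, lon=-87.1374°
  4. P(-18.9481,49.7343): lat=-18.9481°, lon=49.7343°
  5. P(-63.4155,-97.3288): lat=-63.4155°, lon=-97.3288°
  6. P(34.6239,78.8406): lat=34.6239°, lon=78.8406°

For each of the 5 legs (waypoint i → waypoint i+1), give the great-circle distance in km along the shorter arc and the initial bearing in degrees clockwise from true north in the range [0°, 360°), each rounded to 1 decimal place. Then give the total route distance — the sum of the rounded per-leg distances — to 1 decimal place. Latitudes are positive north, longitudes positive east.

Leg 1: φ1=0.8663134, φ2=-0.5386487, Δφ=-1.4049621, Δλ=-3.0370841 rad; a=sin²(Δφ/2)+cosφ1·cosφ2·sin²(Δλ/2)=0.9718816554; c=2·atan2(√a, √(1-a))=2.804630241; dist=6371·c=17868.299 ≈ 17868.3 km; running total=17868.3 km
Leg 1 bearing: y=sinΔλ·cosφ2=-0.08954722, x=cosφ1·sinφ2-sinφ1·cosφ2·cosΔλ=0.31826421; θ=atan2(y, x)=-15.7145° <0 so +360° → 344.2855° ≈ 344.3°
Leg 2: φ1=-0.5386487, φ2=0.0351370, Δφ=0.5737857, Δλ=1.3465599 rad; a=sin²(Δφ/2)+cosφ1·cosφ2·sin²(Δλ/2)=0.4136312310; c=2·atan2(√a, √(1-a))=1.397188014; dist=6371·c=8901.485 ≈ 8901.5 km; running total=26769.8 km
Leg 2 bearing: y=sinΔλ·cosφ2=0.97436240, x=cosφ1·sinφ2-sinφ1·cosφ2·cosΔλ=0.14415152; θ=atan2(y, x)=81.5845° ≈ 81.6°
Leg 3: φ1=0.0351370, φ2=-0.3307067, Δφ=-0.3658437, Δλ=2.3888618 rad; a=sin²(Δφ/2)+cosφ1·cosφ2·sin²(Δλ/2)=0.8506293616; c=2·atan2(√a, √(1-a))=2.347957915; dist=6371·c=14958.840 ≈ 14958.8 km; running total=41728.6 km
Leg 3 bearing: y=sinΔλ·cosφ2=0.64659031, x=cosφ1·sinφ2-sinφ1·cosφ2·cosΔλ=-0.30026184; θ=atan2(y, x)=114.9091° ≈ 114.9°
Leg 4: φ1=-0.3307067, φ2=-1.1068093, Δφ=-0.7761025, Δλ=-2.5667353 rad; a=sin²(Δφ/2)+cosφ1·cosφ2·sin²(Δλ/2)=0.5324271128; c=2·atan2(√a, √(1-a))=1.635696102; dist=6371·c=10421.020 ≈ 10421.0 km; running total=52149.6 km
Leg 4 bearing: y=sinΔλ·cosφ2=-0.24332184, x=cosφ1·sinφ2-sinφ1·cosφ2·cosΔλ=-0.96777498; θ=atan2(y, x)=-165.8870° <0 so +360° → 194.1130° ≈ 194.1°
Leg 5: φ1=-1.1068093, φ2=0.6043011, Δφ=1.7111103, Δλ=3.0747361 rad; a=sin²(Δφ/2)+cosφ1·cosφ2·sin²(Δλ/2)=0.9377772888; c=2·atan2(√a, √(1-a))=2.637378862; dist=6371·c=16802.741 ≈ 16802.7 km; running total=68952.3 km
Leg 5 bearing: y=sinΔλ·cosφ2=0.05497527, x=cosφ1·sinφ2-sinφ1·cosφ2·cosΔλ=-0.47998115; θ=atan2(y, x)=173.4660° ≈ 173.5°

Leg 1: dist=17868.3 km, bearing=344.3°
Leg 2: dist=8901.5 km, bearing=81.6°
Leg 3: dist=14958.8 km, bearing=114.9°
Leg 4: dist=10421.0 km, bearing=194.1°
Leg 5: dist=16802.7 km, bearing=173.5°
Total: 68952.3 km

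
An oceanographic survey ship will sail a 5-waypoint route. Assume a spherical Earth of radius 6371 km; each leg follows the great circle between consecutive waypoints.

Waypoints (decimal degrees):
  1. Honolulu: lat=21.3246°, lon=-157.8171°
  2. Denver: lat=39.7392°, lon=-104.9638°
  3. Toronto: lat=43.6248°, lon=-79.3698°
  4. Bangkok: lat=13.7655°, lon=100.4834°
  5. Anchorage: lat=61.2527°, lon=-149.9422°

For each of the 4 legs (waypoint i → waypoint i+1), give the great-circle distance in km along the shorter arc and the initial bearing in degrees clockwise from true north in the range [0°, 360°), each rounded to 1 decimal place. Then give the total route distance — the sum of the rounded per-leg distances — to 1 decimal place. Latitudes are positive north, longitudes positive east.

Leg 1: φ1=0.3721845, φ2=0.6935799, Δφ=0.3213954, Δλ=0.9224641 rad; a=sin²(Δφ/2)+cosφ1·cosφ2·sin²(Δλ/2)=0.1674835951; c=2·atan2(√a, √(1-a))=0.843258577; dist=6371·c=5372.400 ≈ 5372.4 km; running total=5372.4 km
Leg 1 bearing: y=sinΔλ·cosφ2=0.61293374, x=cosφ1·sinφ2-sinφ1·cosφ2·cosΔλ=0.42666566; θ=atan2(y, x)=55.1581° ≈ 55.2°
Leg 2: φ1=0.6935799, φ2=0.7613964, Δφ=0.0678165, Δλ=0.4466996 rad; a=sin²(Δφ/2)+cosφ1·cosφ2·sin²(Δλ/2)=0.0284582823; c=2·atan2(√a, √(1-a))=0.339012767; dist=6371·c=2159.850 ≈ 2159.9 km; running total=7532.3 km
Leg 2 bearing: y=sinΔλ·cosφ2=0.31270697, x=cosφ1·sinφ2-sinφ1·cosφ2·cosΔλ=0.11317236; θ=atan2(y, x)=70.1042° ≈ 70.1°
Leg 3: φ1=0.7613964, φ2=0.2402533, Δφ=-0.5211431, Δλ=3.1390305 rad; a=sin²(Δφ/2)+cosφ1·cosφ2·sin²(Δλ/2)=0.7694555471; c=2·atan2(√a, √(1-a))=2.139940220; dist=6371·c=13633.559 ≈ 13633.6 km; running total=21165.9 km
Leg 3 bearing: y=sinΔλ·cosφ2=0.00248855, x=cosφ1·sinφ2-sinφ1·cosφ2·cosΔλ=0.84235897; θ=atan2(y, x)=0.1693° ≈ 0.2°
Leg 4: φ1=0.2402533, φ2=1.0690613, Δφ=0.8288080, Δλ=-4.3707513 rad; a=sin²(Δφ/2)+cosφ1·cosφ2·sin²(Δλ/2)=0.4739413486; c=2·atan2(√a, √(1-a))=1.518655401; dist=6371·c=9675.354 ≈ 9675.4 km; running total=30841.3 km
Leg 4 bearing: y=sinΔλ·cosφ2=0.45315217, x=cosφ1·sinφ2-sinφ1·cosφ2·cosΔλ=0.88990836; θ=atan2(y, x)=26.9857° ≈ 27.0°

Leg 1: dist=5372.4 km, bearing=55.2°
Leg 2: dist=2159.9 km, bearing=70.1°
Leg 3: dist=13633.6 km, bearing=0.2°
Leg 4: dist=9675.4 km, bearing=27.0°
Total: 30841.3 km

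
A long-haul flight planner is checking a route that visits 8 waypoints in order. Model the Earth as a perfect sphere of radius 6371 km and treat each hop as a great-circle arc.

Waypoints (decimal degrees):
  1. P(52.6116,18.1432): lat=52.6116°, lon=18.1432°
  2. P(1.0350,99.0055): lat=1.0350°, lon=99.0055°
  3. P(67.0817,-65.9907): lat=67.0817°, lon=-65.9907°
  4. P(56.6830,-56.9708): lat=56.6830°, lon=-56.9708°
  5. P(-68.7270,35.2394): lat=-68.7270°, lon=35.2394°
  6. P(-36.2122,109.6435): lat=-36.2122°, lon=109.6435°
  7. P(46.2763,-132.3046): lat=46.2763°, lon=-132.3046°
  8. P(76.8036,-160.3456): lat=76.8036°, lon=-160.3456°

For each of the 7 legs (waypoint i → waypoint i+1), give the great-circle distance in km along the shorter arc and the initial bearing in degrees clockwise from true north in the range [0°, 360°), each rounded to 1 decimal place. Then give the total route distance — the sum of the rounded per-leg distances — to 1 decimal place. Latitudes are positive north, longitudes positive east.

Leg 1: φ1=0.9182456, φ2=0.0180642, Δφ=-0.9001815, Δλ=1.4113134 rad; a=sin²(Δφ/2)+cosφ1·cosφ2·sin²(Δλ/2)=0.4446167103; c=2·atan2(√a, √(1-a))=1.459801984; dist=6371·c=9300.398 ≈ 9300.4 km; running total=9300.4 km
Leg 1 bearing: y=sinΔλ·cosφ2=0.98714844, x=cosφ1·sinφ2-sinφ1·cosφ2·cosΔλ=-0.11518990; θ=atan2(y, x)=96.6557° ≈ 96.7°
Leg 2: φ1=0.0180642, φ2=1.1707965, Δφ=1.1527324, Δλ=-2.8797269 rad; a=sin²(Δφ/2)+cosφ1·cosφ2·sin²(Δλ/2)=0.6797218546; c=2·atan2(√a, √(1-a))=1.938468019; dist=6371·c=12349.980 ≈ 12350.0 km; running total=21650.4 km
Leg 2 bearing: y=sinΔλ·cosφ2=-0.10081378, x=cosφ1·sinφ2-sinφ1·cosφ2·cosΔλ=0.92770513; θ=atan2(y, x)=-6.2020° <0 so +360° → 353.7980° ≈ 353.8°
Leg 3: φ1=1.1707965, φ2=0.9893050, Δφ=-0.1814916, Δλ=0.1574270 rad; a=sin²(Δφ/2)+cosφ1·cosφ2·sin²(Δλ/2)=0.0095347414; c=2·atan2(√a, √(1-a))=0.195603683; dist=6371·c=1246.191 ≈ 1246.2 km; running total=22896.6 km
Leg 3 bearing: y=sinΔλ·cosφ2=0.08611330, x=cosφ1·sinφ2-sinφ1·cosφ2·cosΔλ=-0.17424070; θ=atan2(y, x)=153.7005° ≈ 153.7°
Leg 4: φ1=0.9893050, φ2=-1.1995124, Δφ=-2.1888174, Δλ=1.6093716 rad; a=sin²(Δφ/2)+cosφ1·cosφ2·sin²(Δλ/2)=0.8931954965; c=2·atan2(√a, √(1-a))=2.475741022; dist=6371·c=15772.946 ≈ 15772.9 km; running total=38669.5 km
Leg 4 bearing: y=sinΔλ·cosφ2=0.36254223, x=cosφ1·sinφ2-sinφ1·cosφ2·cosΔλ=-0.50015231; θ=atan2(y, x)=144.0630° ≈ 144.1°
Leg 5: φ1=-1.1995124, φ2=-0.6320221, Δφ=0.5674903, Δλ=1.2985965 rad; a=sin²(Δφ/2)+cosφ1·cosφ2·sin²(Δλ/2)=0.1853880922; c=2·atan2(√a, √(1-a))=0.890242182; dist=6371·c=5671.733 ≈ 5671.7 km; running total=44341.2 km
Leg 5 bearing: y=sinΔλ·cosφ2=0.77712835, x=cosφ1·sinφ2-sinφ1·cosφ2·cosΔλ=-0.01220336; θ=atan2(y, x)=90.8997° ≈ 90.9°
Leg 6: φ1=-0.6320221, φ2=0.8076738, Δφ=1.4396959, Δλ=-4.2227910 rad; a=sin²(Δφ/2)+cosφ1·cosφ2·sin²(Δλ/2)=0.8445997522; c=2·atan2(√a, √(1-a))=2.331180014; dist=6371·c=14851.948 ≈ 14851.9 km; running total=59193.1 km
Leg 6 bearing: y=sinΔλ·cosφ2=0.60998277, x=cosφ1·sinφ2-sinφ1·cosφ2·cosΔλ=0.39105634; θ=atan2(y, x)=57.3363° ≈ 57.3°
Leg 7: φ1=0.8076738, φ2=1.3404757, Δφ=0.5328019, Δλ=-0.4894078 rad; a=sin²(Δφ/2)+cosφ1·cosφ2·sin²(Δλ/2)=0.0785677315; c=2·atan2(√a, √(1-a))=0.568211914; dist=6371·c=3620.078 ≈ 3620.1 km; running total=62813.2 km
Leg 7 bearing: y=sinΔλ·cosφ2=-0.10731973, x=cosφ1·sinφ2-sinφ1·cosφ2·cosΔλ=0.52731570; θ=atan2(y, x)=-11.5038° <0 so +360° → 348.4962° ≈ 348.5°

Leg 1: dist=9300.4 km, bearing=96.7°
Leg 2: dist=12350.0 km, bearing=353.8°
Leg 3: dist=1246.2 km, bearing=153.7°
Leg 4: dist=15772.9 km, bearing=144.1°
Leg 5: dist=5671.7 km, bearing=90.9°
Leg 6: dist=14851.9 km, bearing=57.3°
Leg 7: dist=3620.1 km, bearing=348.5°
Total: 62813.2 km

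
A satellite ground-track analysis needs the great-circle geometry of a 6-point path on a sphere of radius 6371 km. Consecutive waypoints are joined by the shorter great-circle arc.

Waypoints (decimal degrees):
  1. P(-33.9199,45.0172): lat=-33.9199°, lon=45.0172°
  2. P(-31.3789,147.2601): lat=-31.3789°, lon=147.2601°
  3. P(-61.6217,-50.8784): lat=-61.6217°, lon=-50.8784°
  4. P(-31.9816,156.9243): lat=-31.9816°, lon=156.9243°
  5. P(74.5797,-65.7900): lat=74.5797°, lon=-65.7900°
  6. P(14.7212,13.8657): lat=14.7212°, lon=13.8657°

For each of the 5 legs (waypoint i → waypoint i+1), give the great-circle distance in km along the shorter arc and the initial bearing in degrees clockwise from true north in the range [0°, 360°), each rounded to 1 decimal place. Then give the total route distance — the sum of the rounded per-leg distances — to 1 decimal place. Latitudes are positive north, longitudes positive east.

Leg 1: φ1=-0.5920139, φ2=-0.5476651, Δφ=0.0443488, Δλ=1.7844752 rad; a=sin²(Δφ/2)+cosφ1·cosφ2·sin²(Δλ/2)=0.4298332284; c=2·atan2(√a, √(1-a))=1.429998043; dist=6371·c=9110.518 ≈ 9110.5 km; running total=9110.5 km
Leg 1 bearing: y=sinΔλ·cosφ2=0.83432627, x=cosφ1·sinφ2-sinφ1·cosφ2·cosΔλ=-0.53310990; θ=atan2(y, x)=122.5774° ≈ 122.6°
Leg 2: φ1=-0.5476651, φ2=-1.0755016, Δφ=-0.5278364, Δλ=-3.4581692 rad; a=sin²(Δφ/2)+cosφ1·cosφ2·sin²(Δλ/2)=0.4637446256; c=2·atan2(√a, √(1-a))=1.498221886; dist=6371·c=9545.172 ≈ 9545.2 km; running total=18655.7 km
Leg 2 bearing: y=sinΔλ·cosφ2=0.14796525, x=cosφ1·sinφ2-sinφ1·cosφ2·cosΔλ=-0.98633081; θ=atan2(y, x)=171.4683° ≈ 171.5°
Leg 3: φ1=-1.0755016, φ2=-0.5581842, Δφ=0.5173173, Δλ=3.6268413 rad; a=sin²(Δφ/2)+cosφ1·cosφ2·sin²(Δλ/2)=0.4453059495; c=2·atan2(√a, √(1-a))=1.461188891; dist=6371·c=9309.234 ≈ 9309.2 km; running total=27964.9 km
Leg 3 bearing: y=sinΔλ·cosφ2=-0.39563301, x=cosφ1·sinφ2-sinφ1·cosφ2·cosΔλ=-0.91187102; θ=atan2(y, x)=-156.5454° <0 so +360° → 203.4546° ≈ 203.5°
Leg 4: φ1=-0.5581842, φ2=1.3016613, Δφ=1.8598455, Δλ=-3.8870978 rad; a=sin²(Δφ/2)+cosφ1·cosφ2·sin²(Δλ/2)=0.8381470936; c=2·atan2(√a, √(1-a))=2.313516514; dist=6371·c=14739.414 ≈ 14739.4 km; running total=42704.3 km
Leg 4 bearing: y=sinΔλ·cosφ2=0.18036985, x=cosφ1·sinφ2-sinφ1·cosφ2·cosΔλ=0.71420788; θ=atan2(y, x)=14.1734° ≈ 14.2°
Leg 5: φ1=1.3016613, φ2=0.2569334, Δφ=-1.0447279, Δλ=1.3902542 rad; a=sin²(Δφ/2)+cosφ1·cosφ2·sin²(Δλ/2)=0.3544269846; c=2·atan2(√a, √(1-a))=1.275371780; dist=6371·c=8125.394 ≈ 8125.4 km; running total=50829.7 km
Leg 5 bearing: y=sinΔλ·cosφ2=0.95145383, x=cosφ1·sinφ2-sinφ1·cosφ2·cosΔλ=-0.09984786; θ=atan2(y, x)=95.9908° ≈ 96.0°

Leg 1: dist=9110.5 km, bearing=122.6°
Leg 2: dist=9545.2 km, bearing=171.5°
Leg 3: dist=9309.2 km, bearing=203.5°
Leg 4: dist=14739.4 km, bearing=14.2°
Leg 5: dist=8125.4 km, bearing=96.0°
Total: 50829.7 km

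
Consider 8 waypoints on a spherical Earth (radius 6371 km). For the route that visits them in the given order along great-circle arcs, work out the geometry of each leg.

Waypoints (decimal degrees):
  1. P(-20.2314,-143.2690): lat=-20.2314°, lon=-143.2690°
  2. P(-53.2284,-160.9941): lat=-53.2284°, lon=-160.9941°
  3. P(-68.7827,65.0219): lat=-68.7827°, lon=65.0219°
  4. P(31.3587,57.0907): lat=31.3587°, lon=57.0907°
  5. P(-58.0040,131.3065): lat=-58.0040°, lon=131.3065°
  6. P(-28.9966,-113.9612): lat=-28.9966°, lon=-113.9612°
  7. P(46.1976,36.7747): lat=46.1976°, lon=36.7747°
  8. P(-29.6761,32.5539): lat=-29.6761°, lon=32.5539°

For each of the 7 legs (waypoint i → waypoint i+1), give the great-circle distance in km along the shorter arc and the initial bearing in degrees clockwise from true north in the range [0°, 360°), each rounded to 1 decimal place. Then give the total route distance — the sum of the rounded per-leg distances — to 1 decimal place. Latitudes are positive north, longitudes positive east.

Leg 1: φ1=-0.3531045, φ2=-0.9290108, Δφ=-0.5759063, Δλ=-0.3093614 rad; a=sin²(Δφ/2)+cosφ1·cosφ2·sin²(Δλ/2)=0.0939827598; c=2·atan2(√a, √(1-a))=0.623166588; dist=6371·c=3970.194 ≈ 3970.2 km; running total=3970.2 km
Leg 1 bearing: y=sinΔλ·cosφ2=-0.18225210, x=cosφ1·sinφ2-sinφ1·cosφ2·cosΔλ=-0.55442238; θ=atan2(y, x)=-161.8031° <0 so +360° → 198.1969° ≈ 198.2°
Leg 2: φ1=-0.9290108, φ2=-1.2004846, Δφ=-0.2714737, Δλ=3.9447234 rad; a=sin²(Δφ/2)+cosφ1·cosφ2·sin²(Δλ/2)=0.2018608499; c=2·atan2(√a, √(1-a))=0.931939272; dist=6371·c=5937.385 ≈ 5937.4 km; running total=9907.6 km
Leg 2 bearing: y=sinΔλ·cosφ2=-0.26040363, x=cosφ1·sinφ2-sinφ1·cosφ2·cosΔλ=-0.75936957; θ=atan2(y, x)=-161.0721° <0 so +360° → 198.9279° ≈ 198.9°
Leg 3: φ1=-1.2004846, φ2=0.5473126, Δφ=1.7477971, Δλ=-0.1384256 rad; a=sin²(Δφ/2)+cosφ1·cosφ2·sin²(Δλ/2)=0.5895170949; c=2·atan2(√a, √(1-a))=1.750801019; dist=6371·c=11154.353 ≈ 11154.4 km; running total=21062.0 km
Leg 3 bearing: y=sinΔλ·cosφ2=-0.11782806, x=cosφ1·sinφ2-sinφ1·cosφ2·cosΔλ=0.97676164; θ=atan2(y, x)=-6.8784° <0 so +360° → 353.1216° ≈ 353.1°
Leg 4: φ1=0.5473126, φ2=-1.0123608, Δφ=-1.5596733, Δλ=1.2953101 rad; a=sin²(Δφ/2)+cosφ1·cosφ2·sin²(Δλ/2)=0.6591311846; c=2·atan2(√a, √(1-a))=1.894692310; dist=6371·c=12071.085 ≈ 12071.1 km; running total=33133.1 km
Leg 4 bearing: y=sinΔλ·cosφ2=0.50988065, x=cosφ1·sinφ2-sinφ1·cosφ2·cosΔλ=-0.79920635; θ=atan2(y, x)=147.4628° ≈ 147.5°
Leg 5: φ1=-1.0123608, φ2=-0.5060861, Δφ=0.5062746, Δλ=-4.2807289 rad; a=sin²(Δφ/2)+cosφ1·cosφ2·sin²(Δλ/2)=0.3913891952; c=2·atan2(√a, √(1-a))=1.351829117; dist=6371·c=8612.503 ≈ 8612.5 km; running total=41745.6 km
Leg 5 bearing: y=sinΔλ·cosφ2=0.79441913, x=cosφ1·sinφ2-sinφ1·cosφ2·cosΔλ=-0.56719752; θ=atan2(y, x)=125.5260° ≈ 125.5°
Leg 6: φ1=-0.5060861, φ2=0.8063002, Δφ=1.3123864, Δλ=2.6308378 rad; a=sin²(Δφ/2)+cosφ1·cosφ2·sin²(Δλ/2)=0.9390041986; c=2·atan2(√a, √(1-a))=2.642481597; dist=6371·c=16835.250 ≈ 16835.3 km; running total=58580.9 km
Leg 6 bearing: y=sinΔλ·cosφ2=0.33835924, x=cosφ1·sinφ2-sinφ1·cosφ2·cosΔλ=0.33854731; θ=atan2(y, x)=44.9841° ≈ 45.0°
Leg 7: φ1=0.8063002, φ2=-0.5179457, Δφ=-1.3242459, Δλ=-0.0736669 rad; a=sin²(Δφ/2)+cosφ1·cosφ2·sin²(Δλ/2)=0.3787854441; c=2·atan2(√a, √(1-a))=1.325927453; dist=6371·c=8447.484 ≈ 8447.5 km; running total=67028.4 km
Leg 7 bearing: y=sinΔλ·cosφ2=-0.06394670, x=cosφ1·sinφ2-sinφ1·cosφ2·cosΔλ=-0.96805937; θ=atan2(y, x)=-176.2207° <0 so +360° → 183.7793° ≈ 183.8°

Leg 1: dist=3970.2 km, bearing=198.2°
Leg 2: dist=5937.4 km, bearing=198.9°
Leg 3: dist=11154.4 km, bearing=353.1°
Leg 4: dist=12071.1 km, bearing=147.5°
Leg 5: dist=8612.5 km, bearing=125.5°
Leg 6: dist=16835.3 km, bearing=45.0°
Leg 7: dist=8447.5 km, bearing=183.8°
Total: 67028.4 km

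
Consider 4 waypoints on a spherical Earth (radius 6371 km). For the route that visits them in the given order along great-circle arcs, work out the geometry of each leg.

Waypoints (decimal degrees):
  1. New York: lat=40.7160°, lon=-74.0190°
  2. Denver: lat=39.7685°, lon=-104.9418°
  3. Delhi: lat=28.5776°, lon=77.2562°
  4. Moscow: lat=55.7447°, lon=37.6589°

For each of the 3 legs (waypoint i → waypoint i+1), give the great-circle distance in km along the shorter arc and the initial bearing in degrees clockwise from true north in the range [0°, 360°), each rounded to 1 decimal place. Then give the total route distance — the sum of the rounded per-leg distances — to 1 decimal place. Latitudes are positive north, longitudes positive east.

Leg 1: dist=2613.2 km, bearing=277.9°
Leg 2: dist=12411.9 km, bearing=357.9°
Leg 3: dist=4345.6 km, bearing=325.3°
Total: 19370.7 km

Leg 1: φ1=0.7106283, φ2=0.6940913, Δφ=-0.0165370, Δλ=-0.5397047 rad; a=sin²(Δφ/2)+cosφ1·cosφ2·sin²(Δλ/2)=0.0414728151; c=2·atan2(√a, √(1-a))=0.410166680; dist=6371·c=2613.172 ≈ 2613.2 km; running total=2613.2 km
Leg 1 bearing: y=sinΔλ·cosφ2=-0.39498837, x=cosφ1·sinφ2-sinφ1·cosφ2·cosΔλ=0.05473089; θ=atan2(y, x)=-82.1111° <0 so +360° → 277.8889° ≈ 277.9°
Leg 2: φ1=0.6940913, φ2=0.4987732, Δφ=-0.1953181, Δλ=3.1799550 rad; a=sin²(Δφ/2)+cosφ1·cosφ2·sin²(Δλ/2)=0.6842512194; c=2·atan2(√a, √(1-a))=1.948193905; dist=6371·c=12411.943 ≈ 12411.9 km; running total=15025.1 km
Leg 2 bearing: y=sinΔλ·cosφ2=-0.03368039, x=cosφ1·sinφ2-sinφ1·cosφ2·cosΔλ=0.92901646; θ=atan2(y, x)=-2.0763° <0 so +360° → 357.9237° ≈ 357.9°
Leg 3: φ1=0.4987732, φ2=0.9729286, Δφ=0.4741553, Δλ=-0.6911033 rad; a=sin²(Δφ/2)+cosφ1·cosφ2·sin²(Δλ/2)=0.1118715192; c=2·atan2(√a, √(1-a))=0.682089813; dist=6371·c=4345.594 ≈ 4345.6 km; running total=19370.7 km
Leg 3 bearing: y=sinΔλ·cosφ2=-0.35877366, x=cosφ1·sinφ2-sinφ1·cosφ2·cosΔλ=0.51836916; θ=atan2(y, x)=-34.6879° <0 so +360° → 325.3121° ≈ 325.3°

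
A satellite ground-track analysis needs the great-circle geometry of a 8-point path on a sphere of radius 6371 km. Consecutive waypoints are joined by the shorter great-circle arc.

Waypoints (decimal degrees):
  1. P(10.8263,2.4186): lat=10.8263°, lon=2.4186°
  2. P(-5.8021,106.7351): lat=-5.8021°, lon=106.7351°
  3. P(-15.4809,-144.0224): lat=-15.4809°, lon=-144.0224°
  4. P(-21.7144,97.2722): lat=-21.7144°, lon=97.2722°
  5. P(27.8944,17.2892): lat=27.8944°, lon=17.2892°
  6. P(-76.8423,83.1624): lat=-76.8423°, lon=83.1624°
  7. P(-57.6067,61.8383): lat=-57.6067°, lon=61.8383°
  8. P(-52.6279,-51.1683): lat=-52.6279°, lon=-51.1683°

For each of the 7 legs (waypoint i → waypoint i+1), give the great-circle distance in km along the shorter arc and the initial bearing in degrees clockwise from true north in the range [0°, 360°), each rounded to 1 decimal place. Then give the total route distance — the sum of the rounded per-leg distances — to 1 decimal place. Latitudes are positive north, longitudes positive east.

Leg 1: φ1=0.1889546, φ2=-0.1012657, Δφ=-0.2902203, Δλ=1.8206664 rad; a=sin²(Δφ/2)+cosφ1·cosφ2·sin²(Δλ/2)=0.6303105039; c=2·atan2(√a, √(1-a))=1.834461711; dist=6371·c=11687.356 ≈ 11687.4 km; running total=11687.4 km
Leg 1 bearing: y=sinΔλ·cosφ2=0.96398066, x=cosφ1·sinφ2-sinφ1·cosφ2·cosΔλ=-0.05308459; θ=atan2(y, x)=93.1520° ≈ 93.2°
Leg 2: φ1=-0.1012657, φ2=-0.2701927, Δφ=-0.1689269, Δλ=-4.3765440 rad; a=sin²(Δφ/2)+cosφ1·cosφ2·sin²(Δλ/2)=0.6444998469; c=2·atan2(√a, √(1-a))=1.863978107; dist=6371·c=11875.405 ≈ 11875.4 km; running total=23562.8 km
Leg 2 bearing: y=sinΔλ·cosφ2=0.90987857, x=cosφ1·sinφ2-sinφ1·cosφ2·cosΔλ=-0.29765780; θ=atan2(y, x)=108.1150° ≈ 108.1°
Leg 3: φ1=-0.2701927, φ2=-0.3789878, Δφ=-0.1087951, Δλ=4.2113852 rad; a=sin²(Δφ/2)+cosφ1·cosφ2·sin²(Δλ/2)=0.6656400844; c=2·atan2(√a, √(1-a))=1.908456362; dist=6371·c=12158.775 ≈ 12158.8 km; running total=35721.6 km
Leg 3 bearing: y=sinΔλ·cosφ2=-0.81486148, x=cosφ1·sinφ2-sinφ1·cosφ2·cosΔλ=-0.47566187; θ=atan2(y, x)=-120.2735° <0 so +360° → 239.7265° ≈ 239.7°
Leg 4: φ1=-0.3789878, φ2=0.4868491, Δφ=0.8658369, Δλ=-1.3959667 rad; a=sin²(Δφ/2)+cosφ1·cosφ2·sin²(Δλ/2)=0.5151355682; c=2·atan2(√a, √(1-a))=1.601072088; dist=6371·c=10200.430 ≈ 10200.4 km; running total=45922.0 km
Leg 4 bearing: y=sinΔλ·cosφ2=-0.87033871, x=cosφ1·sinφ2-sinφ1·cosφ2·cosΔλ=0.49152232; θ=atan2(y, x)=-60.5445° <0 so +360° → 299.4555° ≈ 299.5°
Leg 5: φ1=0.4868491, φ2=-1.3411511, Δφ=-1.8280003, Δλ=1.1497042 rad; a=sin²(Δφ/2)+cosφ1·cosφ2·sin²(Δλ/2)=0.6866629432; c=2·atan2(√a, √(1-a))=1.953387860; dist=6371·c=12445.034 ≈ 12445.0 km; running total=58367.0 km
Leg 5 bearing: y=sinΔλ·cosφ2=0.20774681, x=cosφ1·sinφ2-sinφ1·cosφ2·cosΔλ=-0.90413995; θ=atan2(y, x)=167.0596° ≈ 167.1°
Leg 6: φ1=-1.3411511, φ2=-1.0054266, Δφ=0.3357246, Δλ=-0.3721758 rad; a=sin²(Δφ/2)+cosφ1·cosφ2·sin²(Δλ/2)=0.0320884848; c=2·atan2(√a, √(1-a))=0.360209419; dist=6371·c=2294.894 ≈ 2294.9 km; running total=60661.9 km
Leg 6 bearing: y=sinΔλ·cosφ2=-0.19481381, x=cosφ1·sinφ2-sinφ1·cosφ2·cosΔλ=0.29373940; θ=atan2(y, x)=-33.5531° <0 so +360° → 326.4469° ≈ 326.4°
Leg 7: φ1=-1.0054266, φ2=-0.9185301, Δφ=0.0868965, Δλ=-1.9723372 rad; a=sin²(Δφ/2)+cosφ1·cosφ2·sin²(Δλ/2)=0.2280234707; c=2·atan2(√a, √(1-a))=0.995655390; dist=6371·c=6343.320 ≈ 6343.3 km; running total=67005.2 km
Leg 7 bearing: y=sinΔλ·cosφ2=-0.55870893, x=cosφ1·sinφ2-sinφ1·cosφ2·cosΔλ=-0.62606661; θ=atan2(y, x)=-138.2539° <0 so +360° → 221.7461° ≈ 221.7°

Leg 1: dist=11687.4 km, bearing=93.2°
Leg 2: dist=11875.4 km, bearing=108.1°
Leg 3: dist=12158.8 km, bearing=239.7°
Leg 4: dist=10200.4 km, bearing=299.5°
Leg 5: dist=12445.0 km, bearing=167.1°
Leg 6: dist=2294.9 km, bearing=326.4°
Leg 7: dist=6343.3 km, bearing=221.7°
Total: 67005.2 km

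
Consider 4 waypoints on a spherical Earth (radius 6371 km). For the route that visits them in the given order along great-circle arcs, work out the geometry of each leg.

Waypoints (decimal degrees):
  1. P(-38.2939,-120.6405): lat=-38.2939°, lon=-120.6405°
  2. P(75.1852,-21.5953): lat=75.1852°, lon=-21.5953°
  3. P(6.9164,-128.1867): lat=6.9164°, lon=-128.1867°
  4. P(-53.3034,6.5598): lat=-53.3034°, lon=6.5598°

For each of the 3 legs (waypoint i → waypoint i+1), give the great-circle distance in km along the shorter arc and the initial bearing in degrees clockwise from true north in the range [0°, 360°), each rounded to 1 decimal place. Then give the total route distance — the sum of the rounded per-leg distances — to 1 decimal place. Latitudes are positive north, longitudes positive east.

Leg 1: dist=14355.0 km, bearing=19.0°
Leg 2: dist=9727.5 km, bearing=287.8°
Leg 3: dist=13448.1 km, bearing=150.3°
Total: 37530.6 km

Leg 1: φ1=-0.6683546, φ2=1.3122293, Δφ=1.9805839, Δλ=1.7286648 rad; a=sin²(Δφ/2)+cosφ1·cosφ2·sin²(Δλ/2)=0.8153224484; c=2·atan2(√a, √(1-a))=2.253180234; dist=6371·c=14355.011 ≈ 14355.0 km; running total=14355.0 km
Leg 1 bearing: y=sinΔλ·cosφ2=0.25251582, x=cosφ1·sinφ2-sinφ1·cosφ2·cosΔλ=0.73384111; θ=atan2(y, x)=18.9884° ≈ 19.0°
Leg 2: φ1=1.3122293, φ2=0.1207140, Δφ=-1.1915153, Δλ=-1.8603709 rad; a=sin²(Δφ/2)+cosφ1·cosφ2·sin²(Δλ/2)=0.4780316218; c=2·atan2(√a, √(1-a))=1.526845422; dist=6371·c=9727.532 ≈ 9727.5 km; running total=24082.5 km
Leg 2 bearing: y=sinΔλ·cosφ2=-0.95139134, x=cosφ1·sinφ2-sinφ1·cosφ2·cosΔλ=0.30483452; θ=atan2(y, x)=-72.2341° <0 so +360° → 287.7659° ≈ 287.8°
Leg 3: φ1=0.1207140, φ2=-0.9303198, Δφ=-1.0510338, Δλ=2.3517701 rad; a=sin²(Δφ/2)+cosφ1·cosφ2·sin²(Δλ/2)=0.7570855331; c=2·atan2(√a, √(1-a))=2.110837221; dist=6371·c=13448.144 ≈ 13448.1 km; running total=37530.6 km
Leg 3 bearing: y=sinΔλ·cosφ2=0.42441655, x=cosφ1·sinφ2-sinφ1·cosφ2·cosΔλ=-0.74531786; θ=atan2(y, x)=150.3409° ≈ 150.3°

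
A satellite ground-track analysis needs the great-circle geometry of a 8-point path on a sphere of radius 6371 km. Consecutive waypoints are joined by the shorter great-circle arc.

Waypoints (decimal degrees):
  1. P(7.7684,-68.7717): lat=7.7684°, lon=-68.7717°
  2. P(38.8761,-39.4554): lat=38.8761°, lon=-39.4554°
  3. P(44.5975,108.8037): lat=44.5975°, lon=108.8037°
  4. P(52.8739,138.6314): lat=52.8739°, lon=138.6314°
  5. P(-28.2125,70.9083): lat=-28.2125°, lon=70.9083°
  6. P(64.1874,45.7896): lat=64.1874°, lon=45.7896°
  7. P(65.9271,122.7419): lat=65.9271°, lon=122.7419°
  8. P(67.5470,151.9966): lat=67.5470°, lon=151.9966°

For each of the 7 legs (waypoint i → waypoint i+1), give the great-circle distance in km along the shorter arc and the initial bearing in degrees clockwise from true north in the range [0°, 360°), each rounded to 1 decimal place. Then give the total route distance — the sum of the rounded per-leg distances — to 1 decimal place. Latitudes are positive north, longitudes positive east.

Leg 1: φ1=0.1355842, φ2=0.6785159, Δφ=0.5429318, Δλ=0.5116660 rad; a=sin²(Δφ/2)+cosφ1·cosφ2·sin²(Δλ/2)=0.1212952235; c=2·atan2(√a, √(1-a))=0.711459751; dist=6371·c=4532.710 ≈ 4532.7 km; running total=4532.7 km
Leg 1 bearing: y=sinΔλ·cosφ2=0.38117982, x=cosφ1·sinφ2-sinφ1·cosφ2·cosΔλ=0.53012518; θ=atan2(y, x)=35.7175° ≈ 35.7°
Leg 2: φ1=0.6785159, φ2=0.7783732, Δφ=0.0998573, Δλ=2.5876094 rad; a=sin²(Δφ/2)+cosφ1·cosφ2·sin²(Δλ/2)=0.5153758134; c=2·atan2(√a, √(1-a))=1.601552802; dist=6371·c=10203.493 ≈ 10203.5 km; running total=14736.2 km
Leg 2 bearing: y=sinΔλ·cosφ2=0.37459797, x=cosφ1·sinφ2-sinφ1·cosφ2·cosΔλ=0.92667724; θ=atan2(y, x)=22.0104° ≈ 22.0°
Leg 3: φ1=0.7783732, φ2=0.9228236, Δφ=0.1444504, Δλ=0.5205916 rad; a=sin²(Δφ/2)+cosφ1·cosφ2·sin²(Δλ/2)=0.0336747489; c=2·atan2(√a, √(1-a))=0.369105321; dist=6371·c=2351.570 ≈ 2351.6 km; running total=17087.8 km
Leg 3 bearing: y=sinΔλ·cosφ2=0.30021237, x=cosφ1·sinφ2-sinφ1·cosφ2·cosΔλ=0.20008891; θ=atan2(y, x)=56.3169° ≈ 56.3°
Leg 4: φ1=0.9228236, φ2=-0.4924010, Δφ=-1.4152247, Δλ=-1.1819911 rad; a=sin²(Δφ/2)+cosφ1·cosφ2·sin²(Δλ/2)=0.5876502155; c=2·atan2(√a, √(1-a))=1.747007243; dist=6371·c=11130.183 ≈ 11130.2 km; running total=28218.0 km
Leg 4 bearing: y=sinΔλ·cosφ2=-0.81542986, x=cosφ1·sinφ2-sinφ1·cosφ2·cosΔλ=-0.55167373; θ=atan2(y, x)=-124.0801° <0 so +360° → 235.9199° ≈ 235.9°
Leg 5: φ1=-0.4924010, φ2=1.1202815, Δφ=1.6126825, Δλ=-0.4384040 rad; a=sin²(Δφ/2)+cosφ1·cosφ2·sin²(Δλ/2)=0.5390801634; c=2·atan2(√a, √(1-a))=1.649036454; dist=6371·c=10506.011 ≈ 10506.0 km; running total=38724.0 km
Leg 5 bearing: y=sinΔλ·cosφ2=-0.18483745, x=cosφ1·sinφ2-sinφ1·cosφ2·cosΔλ=0.97965610; θ=atan2(y, x)=-10.6847° <0 so +360° → 349.3153° ≈ 349.3°
Leg 6: φ1=1.1202815, φ2=1.1506450, Δφ=0.0303635, Δλ=1.3430710 rad; a=sin²(Δφ/2)+cosφ1·cosφ2·sin²(Δλ/2)=0.0689870219; c=2·atan2(√a, √(1-a))=0.531543098; dist=6371·c=3386.461 ≈ 3386.5 km; running total=42110.5 km
Leg 6 bearing: y=sinΔλ·cosφ2=0.39736771, x=cosφ1·sinφ2-sinφ1·cosφ2·cosΔλ=0.31465878; θ=atan2(y, x)=51.6258° ≈ 51.6°
Leg 7: φ1=1.1506450, φ2=1.1789175, Δφ=0.0282726, Δλ=0.5105908 rad; a=sin²(Δφ/2)+cosφ1·cosφ2·sin²(Δλ/2)=0.0101346682; c=2·atan2(√a, √(1-a))=0.201683828; dist=6371·c=1284.928 ≈ 1284.9 km; running total=43395.4 km
Leg 7 bearing: y=sinΔλ·cosφ2=0.18664422, x=cosφ1·sinφ2-sinφ1·cosφ2·cosΔλ=0.07274450; θ=atan2(y, x)=68.7067° ≈ 68.7°

Leg 1: dist=4532.7 km, bearing=35.7°
Leg 2: dist=10203.5 km, bearing=22.0°
Leg 3: dist=2351.6 km, bearing=56.3°
Leg 4: dist=11130.2 km, bearing=235.9°
Leg 5: dist=10506.0 km, bearing=349.3°
Leg 6: dist=3386.5 km, bearing=51.6°
Leg 7: dist=1284.9 km, bearing=68.7°
Total: 43395.4 km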